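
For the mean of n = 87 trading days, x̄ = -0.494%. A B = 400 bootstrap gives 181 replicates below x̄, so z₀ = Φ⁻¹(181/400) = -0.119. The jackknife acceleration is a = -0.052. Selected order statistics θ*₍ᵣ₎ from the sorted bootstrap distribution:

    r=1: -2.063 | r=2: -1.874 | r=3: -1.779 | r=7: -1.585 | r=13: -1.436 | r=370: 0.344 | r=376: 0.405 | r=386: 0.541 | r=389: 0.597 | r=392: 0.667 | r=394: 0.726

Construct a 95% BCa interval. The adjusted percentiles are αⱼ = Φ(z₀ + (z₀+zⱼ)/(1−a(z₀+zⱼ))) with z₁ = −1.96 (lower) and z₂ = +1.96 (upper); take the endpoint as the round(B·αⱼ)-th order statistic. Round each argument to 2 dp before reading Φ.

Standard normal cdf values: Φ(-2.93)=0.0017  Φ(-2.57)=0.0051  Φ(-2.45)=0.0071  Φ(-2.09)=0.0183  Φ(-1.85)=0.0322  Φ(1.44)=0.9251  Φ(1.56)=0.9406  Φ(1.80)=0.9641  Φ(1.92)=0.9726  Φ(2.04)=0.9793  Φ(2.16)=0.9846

(-1.779, 0.405)

Lower: z₀ + z₁ = -0.119 + (-1.960) = -2.079; 1 − a(z₀+z₁) = 1 − (-0.052)(-2.079) = 0.8919; argument = -0.119 + (-2.079)/0.8919 = -2.4500 → -2.45.
α₁ = Φ(-2.45) = 0.0071; rank = round(400 × 0.0071) = 3; θ*₍3₎ = -1.779.
Upper: z₀ + z₂ = 1.841; 1 − a(z₀+z₂) = 1.0957; argument = 1.5612 → 1.56; α₂ = 0.9406; rank = 376; θ*₍376₎ = 0.405.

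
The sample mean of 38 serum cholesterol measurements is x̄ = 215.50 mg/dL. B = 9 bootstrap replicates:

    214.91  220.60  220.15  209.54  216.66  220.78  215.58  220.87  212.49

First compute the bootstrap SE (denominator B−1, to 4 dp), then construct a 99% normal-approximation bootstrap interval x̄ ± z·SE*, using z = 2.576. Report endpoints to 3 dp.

(204.941, 226.059)

Mean of replicates = 216.8422; sum of squared deviations = 134.4156; SE* = √(134.4156/8) = 4.0990
Margin = 2.576 × 4.0990 = 10.5590
Interval: 215.50 ± 10.5590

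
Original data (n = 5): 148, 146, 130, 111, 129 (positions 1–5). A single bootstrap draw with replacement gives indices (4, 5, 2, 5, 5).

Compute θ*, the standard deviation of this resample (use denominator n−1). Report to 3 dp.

Resample values: 111, 129, 146, 129, 129.
Mean = 128.8000; sum of squared deviations = 612.8000
s² = 612.8000 / 4 = 153.2000
s = √153.2000 = 12.377

θ* = 12.377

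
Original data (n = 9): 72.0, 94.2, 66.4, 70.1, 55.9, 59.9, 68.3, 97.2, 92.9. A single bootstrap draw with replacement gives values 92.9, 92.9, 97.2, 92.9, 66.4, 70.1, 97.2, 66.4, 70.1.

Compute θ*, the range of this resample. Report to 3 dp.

θ* = 30.800

Range = 97.2 − 66.4 = 30.800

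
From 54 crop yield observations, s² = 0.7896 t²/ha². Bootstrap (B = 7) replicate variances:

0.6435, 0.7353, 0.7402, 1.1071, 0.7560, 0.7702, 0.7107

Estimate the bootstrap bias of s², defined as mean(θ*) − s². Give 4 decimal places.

bias = −0.0092

mean(θ*) = (0.6435 + 0.7353 + 0.7402 + 1.1071 + 0.7560 + 0.7702 + 0.7107) / 7 = 0.78043
bias = 0.78043 − 0.7896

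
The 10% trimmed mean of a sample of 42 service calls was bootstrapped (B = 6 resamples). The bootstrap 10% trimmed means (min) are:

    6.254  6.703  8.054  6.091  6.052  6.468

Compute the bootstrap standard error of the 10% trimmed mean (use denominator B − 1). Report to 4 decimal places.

Bootstrap SE is the standard deviation of the 6 replicate 10% trimmed means.
Mean of replicates: (6.254 + 6.703 + 8.054 + 6.091 + 6.052 + 6.468) / 6 = 39.62200 / 6 = 6.60367
Sum of squared deviations: (−0.34967)² + (+0.09933)² + (+1.45033)² + (−0.51267)² + (−0.55167)² + (−0.13567)² = 2.82117
Variance = 2.82117 / 5 = 0.56423
SE* = √0.56423

SE* = 0.7512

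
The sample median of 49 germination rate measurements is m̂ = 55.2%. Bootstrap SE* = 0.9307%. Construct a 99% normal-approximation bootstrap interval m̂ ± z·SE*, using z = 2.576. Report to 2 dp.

Margin = 2.576 × 0.9307 = 2.397
Interval: 55.2 ± 2.397

(52.80, 57.60)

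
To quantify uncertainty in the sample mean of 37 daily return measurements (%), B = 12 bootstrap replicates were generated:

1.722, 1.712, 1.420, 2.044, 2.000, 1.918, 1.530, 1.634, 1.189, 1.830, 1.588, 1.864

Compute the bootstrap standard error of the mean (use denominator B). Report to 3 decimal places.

Bootstrap SE is the standard deviation of the 12 replicate means.
Mean of replicates: (1.722 + 1.712 + 1.420 + 2.044 + 2.000 + 1.918 + 1.530 + 1.634 + 1.189 + 1.830 + 1.588 + 1.864) / 12 = 20.4510 / 12 = 1.7043
Sum of squared deviations: (+0.0177)² + (+0.0077)² + (−0.2843)² + (+0.3397)² + (+0.2957)² + (+0.2137)² + (−0.1743)² + (−0.0703)² + (−0.5152)² + (+0.1258)² + (−0.1162)² + (+0.1598)² = 0.6854
Variance = 0.6854 / 12 = 0.0571
SE* = √0.0571

SE* = 0.239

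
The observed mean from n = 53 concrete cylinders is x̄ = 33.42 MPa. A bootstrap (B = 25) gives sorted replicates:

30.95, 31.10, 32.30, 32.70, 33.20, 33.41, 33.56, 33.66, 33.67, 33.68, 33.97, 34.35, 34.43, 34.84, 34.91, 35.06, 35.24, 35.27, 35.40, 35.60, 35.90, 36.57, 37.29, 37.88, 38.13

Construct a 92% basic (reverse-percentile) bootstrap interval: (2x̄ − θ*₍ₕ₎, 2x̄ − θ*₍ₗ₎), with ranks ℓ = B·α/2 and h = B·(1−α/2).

(28.96, 35.89)

Percentile endpoints at ranks 1 and 24: θ*₍1₎ = 30.95, θ*₍24₎ = 37.88.
Basic interval reflects these around x̄:
  lower = 2 × 33.42 − 37.88 = 28.96
  upper = 2 × 33.42 − 30.95 = 35.89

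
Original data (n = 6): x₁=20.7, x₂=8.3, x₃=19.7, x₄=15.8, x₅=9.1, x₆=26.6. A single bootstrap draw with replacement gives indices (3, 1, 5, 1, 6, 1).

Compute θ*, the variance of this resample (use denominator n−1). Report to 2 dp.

θ* = 32.58

Resample values: 19.7, 20.7, 9.1, 20.7, 26.6, 20.7.
Mean = 19.5833; sum of squared deviations = 162.8883
s² = 162.8883 / 5 = 32.5777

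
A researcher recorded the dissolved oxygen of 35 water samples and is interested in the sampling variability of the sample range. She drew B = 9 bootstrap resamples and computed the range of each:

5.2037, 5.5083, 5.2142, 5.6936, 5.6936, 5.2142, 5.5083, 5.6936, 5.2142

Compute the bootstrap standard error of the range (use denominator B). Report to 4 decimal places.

Bootstrap SE is the standard deviation of the 9 replicate ranges.
Mean of replicates: (5.2037 + 5.5083 + 5.2142 + 5.6936 + 5.6936 + 5.2142 + 5.5083 + 5.6936 + 5.2142) / 9 = 48.94370 / 9 = 5.43819
Sum of squared deviations: (−0.23449)² + (+0.07011)² + (−0.22399)² + (+0.25541)² + (+0.25541)² + (−0.22399)² + (+0.07011)² + (+0.25541)² + (−0.22399)² = 0.41103
Variance = 0.41103 / 9 = 0.04567
SE* = √0.04567

SE* = 0.2137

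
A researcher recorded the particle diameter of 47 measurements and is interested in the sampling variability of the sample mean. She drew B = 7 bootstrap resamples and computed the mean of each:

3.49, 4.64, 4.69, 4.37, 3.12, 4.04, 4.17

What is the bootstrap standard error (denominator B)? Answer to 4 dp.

SE* = 0.5410

Bootstrap SE is the standard deviation of the 7 replicate means.
Mean of replicates: (3.49 + 4.64 + 4.69 + 4.37 + 3.12 + 4.04 + 4.17) / 7 = 28.52000 / 7 = 4.07429
Sum of squared deviations: (−0.58429)² + (+0.56571)² + (+0.61571)² + (+0.29571)² + (−0.95429)² + (−0.03429)² + (+0.09571)² = 2.04897
Variance = 2.04897 / 7 = 0.29271
SE* = √0.29271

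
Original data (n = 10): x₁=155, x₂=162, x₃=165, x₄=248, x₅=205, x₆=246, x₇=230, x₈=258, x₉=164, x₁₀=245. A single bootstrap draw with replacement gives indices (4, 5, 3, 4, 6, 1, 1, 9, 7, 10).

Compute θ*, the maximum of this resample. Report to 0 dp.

θ* = 248

Resample values: 248, 205, 165, 248, 246, 155, 155, 164, 230, 245.
Maximum = 248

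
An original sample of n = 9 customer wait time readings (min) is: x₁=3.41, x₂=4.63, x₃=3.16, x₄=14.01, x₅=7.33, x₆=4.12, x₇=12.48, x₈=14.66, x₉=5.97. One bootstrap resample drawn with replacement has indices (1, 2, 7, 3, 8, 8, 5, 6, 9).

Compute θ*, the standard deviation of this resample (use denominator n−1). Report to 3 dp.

θ* = 4.796

Resample values: 3.41, 4.63, 12.48, 3.16, 14.66, 14.66, 7.33, 4.12, 5.97.
Mean = 7.8244; sum of squared deviations = 183.9790
s² = 183.9790 / 8 = 22.9974
s = √22.9974 = 4.796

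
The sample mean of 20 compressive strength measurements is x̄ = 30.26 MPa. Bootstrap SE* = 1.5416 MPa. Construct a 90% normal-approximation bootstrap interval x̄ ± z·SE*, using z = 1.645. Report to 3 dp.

(27.724, 32.796)

Margin = 1.645 × 1.5416 = 2.5359
Interval: 30.26 ± 2.5359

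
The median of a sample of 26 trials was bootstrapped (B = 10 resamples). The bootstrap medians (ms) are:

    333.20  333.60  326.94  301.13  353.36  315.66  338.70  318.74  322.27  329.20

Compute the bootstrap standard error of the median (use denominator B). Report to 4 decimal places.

SE* = 13.4397

Bootstrap SE is the standard deviation of the 10 replicate medians.
Mean of replicates: (333.20 + 333.60 + 326.94 + 301.13 + 353.36 + 315.66 + 338.70 + 318.74 + 322.27 + 329.20) / 10 = 3272.80000 / 10 = 327.28000
Sum of squared deviations: (+5.92000)² + (+6.32000)² + (−0.34000)² + (−26.15000)² + (+26.08000)² + (−11.62000)² + (+11.42000)² + (−8.54000)² + (−5.01000)² + (+1.92000)² = 1806.25220
Variance = 1806.25220 / 10 = 180.62522
SE* = √180.62522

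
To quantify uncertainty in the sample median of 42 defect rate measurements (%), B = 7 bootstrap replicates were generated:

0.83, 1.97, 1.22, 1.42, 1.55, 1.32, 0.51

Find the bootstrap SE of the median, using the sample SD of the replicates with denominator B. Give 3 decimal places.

Bootstrap SE is the standard deviation of the 7 replicate medians.
Mean of replicates: (0.83 + 1.97 + 1.22 + 1.42 + 1.55 + 1.32 + 0.51) / 7 = 8.8200 / 7 = 1.2600
Sum of squared deviations: (−0.4300)² + (+0.7100)² + (−0.0400)² + (+0.1600)² + (+0.2900)² + (+0.0600)² + (−0.7500)² = 1.3664
Variance = 1.3664 / 7 = 0.1952
SE* = √0.1952

SE* = 0.442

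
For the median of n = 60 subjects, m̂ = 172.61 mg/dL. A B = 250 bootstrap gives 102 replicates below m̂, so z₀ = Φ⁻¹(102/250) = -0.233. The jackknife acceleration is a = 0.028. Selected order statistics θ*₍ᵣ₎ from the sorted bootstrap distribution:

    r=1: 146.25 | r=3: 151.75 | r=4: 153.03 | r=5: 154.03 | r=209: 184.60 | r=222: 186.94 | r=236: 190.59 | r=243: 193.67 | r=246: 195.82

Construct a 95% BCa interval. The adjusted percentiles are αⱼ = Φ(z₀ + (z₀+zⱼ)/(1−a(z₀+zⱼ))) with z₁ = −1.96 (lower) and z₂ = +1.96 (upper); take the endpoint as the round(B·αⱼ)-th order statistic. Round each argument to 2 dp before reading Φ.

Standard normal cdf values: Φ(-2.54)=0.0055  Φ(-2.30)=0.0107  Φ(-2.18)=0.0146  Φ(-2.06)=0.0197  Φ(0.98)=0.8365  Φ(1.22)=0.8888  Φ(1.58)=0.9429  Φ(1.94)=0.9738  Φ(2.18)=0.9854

(151.75, 190.59)

Lower: z₀ + z₁ = -0.233 + (-1.960) = -2.193; 1 − a(z₀+z₁) = 1 − (0.028)(-2.193) = 1.0614; argument = -0.233 + (-2.193)/1.0614 = -2.2991 → -2.30.
α₁ = Φ(-2.30) = 0.0107; rank = round(250 × 0.0107) = 3; θ*₍3₎ = 151.75.
Upper: z₀ + z₂ = 1.727; 1 − a(z₀+z₂) = 0.9516; argument = 1.5818 → 1.58; α₂ = 0.9429; rank = 236; θ*₍236₎ = 190.59.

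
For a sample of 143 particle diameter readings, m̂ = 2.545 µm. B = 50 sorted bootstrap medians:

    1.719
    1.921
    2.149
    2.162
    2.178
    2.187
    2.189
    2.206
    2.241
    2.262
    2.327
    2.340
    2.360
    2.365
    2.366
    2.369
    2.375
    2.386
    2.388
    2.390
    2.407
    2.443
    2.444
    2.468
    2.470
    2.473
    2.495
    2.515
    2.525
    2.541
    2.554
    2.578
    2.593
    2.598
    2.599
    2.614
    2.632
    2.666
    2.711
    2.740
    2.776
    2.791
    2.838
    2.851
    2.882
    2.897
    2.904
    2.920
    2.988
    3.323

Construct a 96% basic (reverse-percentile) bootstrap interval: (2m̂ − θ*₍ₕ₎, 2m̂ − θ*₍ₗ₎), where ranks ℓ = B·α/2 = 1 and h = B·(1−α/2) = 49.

Percentile endpoints at ranks 1 and 49: θ*₍1₎ = 1.719, θ*₍49₎ = 2.988.
Basic interval reflects these around m̂:
  lower = 2 × 2.545 − 2.988 = 2.102
  upper = 2 × 2.545 − 1.719 = 3.371

(2.102, 3.371)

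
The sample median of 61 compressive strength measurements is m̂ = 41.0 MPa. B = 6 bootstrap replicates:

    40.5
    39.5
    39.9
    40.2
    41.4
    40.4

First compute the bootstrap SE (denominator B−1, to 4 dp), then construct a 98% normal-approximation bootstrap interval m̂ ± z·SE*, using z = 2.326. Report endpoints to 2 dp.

(39.50, 42.50)

Mean of replicates = 40.3167; sum of squared deviations = 2.0683; SE* = √(2.0683/5) = 0.6432
Margin = 2.326 × 0.6432 = 1.496
Interval: 41.0 ± 1.496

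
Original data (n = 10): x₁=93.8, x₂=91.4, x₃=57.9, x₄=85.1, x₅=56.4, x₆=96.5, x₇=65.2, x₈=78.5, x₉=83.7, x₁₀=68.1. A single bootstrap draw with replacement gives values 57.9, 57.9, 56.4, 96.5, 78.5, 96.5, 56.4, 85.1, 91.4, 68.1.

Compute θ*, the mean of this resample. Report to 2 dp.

Mean = (57.9 + 57.9 + 56.4 + 96.5 + 78.5 + 96.5 + 56.4 + 85.1 + 91.4 + 68.1) / 10 = 744.70 / 10 = 74.47

θ* = 74.47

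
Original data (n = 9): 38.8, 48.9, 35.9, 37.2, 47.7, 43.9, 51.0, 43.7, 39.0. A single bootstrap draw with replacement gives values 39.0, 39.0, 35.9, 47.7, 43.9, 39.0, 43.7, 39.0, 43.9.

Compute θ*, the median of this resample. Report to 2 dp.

Sorted: 35.9, 39.0, 39.0, 39.0, 39.0, 43.7, 43.9, 43.9, 47.7
Median = middle value = 39.00

θ* = 39.00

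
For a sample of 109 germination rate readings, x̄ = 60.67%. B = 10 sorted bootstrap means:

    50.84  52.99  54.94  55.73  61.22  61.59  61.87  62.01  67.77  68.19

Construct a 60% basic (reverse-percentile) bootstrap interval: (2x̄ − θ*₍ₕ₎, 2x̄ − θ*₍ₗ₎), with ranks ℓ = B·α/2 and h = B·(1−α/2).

(59.33, 68.35)

Percentile endpoints at ranks 2 and 8: θ*₍2₎ = 52.99, θ*₍8₎ = 62.01.
Basic interval reflects these around x̄:
  lower = 2 × 60.67 − 62.01 = 59.33
  upper = 2 × 60.67 − 52.99 = 68.35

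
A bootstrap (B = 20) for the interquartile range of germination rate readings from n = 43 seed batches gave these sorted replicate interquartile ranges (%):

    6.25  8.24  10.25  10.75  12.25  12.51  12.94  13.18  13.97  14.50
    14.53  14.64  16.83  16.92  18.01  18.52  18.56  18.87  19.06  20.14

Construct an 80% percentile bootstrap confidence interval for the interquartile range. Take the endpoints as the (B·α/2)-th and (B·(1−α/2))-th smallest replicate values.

(8.24, 18.87)

α = 0.20; lower rank = 20 × 0.100 = 2; upper rank = 20 × 0.900 = 18.
The 2nd smallest replicate is 8.24; the 18th is 18.87.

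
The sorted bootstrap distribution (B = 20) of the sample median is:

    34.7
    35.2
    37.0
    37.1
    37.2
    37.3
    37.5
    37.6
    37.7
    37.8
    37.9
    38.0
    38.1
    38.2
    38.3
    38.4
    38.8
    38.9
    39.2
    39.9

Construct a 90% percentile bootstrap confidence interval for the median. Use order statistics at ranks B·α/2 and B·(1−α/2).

α = 0.10; lower rank = 20 × 0.050 = 1; upper rank = 20 × 0.950 = 19.
The 1st smallest replicate is 34.7; the 19th is 39.2.

(34.7, 39.2)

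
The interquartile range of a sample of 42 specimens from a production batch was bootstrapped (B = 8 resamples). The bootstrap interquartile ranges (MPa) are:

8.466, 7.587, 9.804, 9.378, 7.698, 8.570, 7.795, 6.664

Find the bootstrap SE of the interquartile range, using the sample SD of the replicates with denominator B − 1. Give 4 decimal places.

SE* = 1.0214

Bootstrap SE is the standard deviation of the 8 replicate interquartile ranges.
Mean of replicates: (8.466 + 7.587 + 9.804 + 9.378 + 7.698 + 8.570 + 7.795 + 6.664) / 8 = 65.96200 / 8 = 8.24525
Sum of squared deviations: (+0.22075)² + (−0.65825)² + (+1.55875)² + (+1.13275)² + (−0.54725)² + (+0.32475)² + (−0.45025)² + (−1.58125)² = 7.30287
Variance = 7.30287 / 7 = 1.04327
SE* = √1.04327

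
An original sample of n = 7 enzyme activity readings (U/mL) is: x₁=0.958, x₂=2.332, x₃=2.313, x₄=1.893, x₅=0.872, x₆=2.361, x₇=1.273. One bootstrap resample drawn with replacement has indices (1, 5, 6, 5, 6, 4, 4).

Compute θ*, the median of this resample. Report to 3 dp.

Resample values: 0.958, 0.872, 2.361, 0.872, 2.361, 1.893, 1.893.
Sorted: 0.872, 0.872, 0.958, 1.893, 1.893, 2.361, 2.361
Median = middle value = 1.893

θ* = 1.893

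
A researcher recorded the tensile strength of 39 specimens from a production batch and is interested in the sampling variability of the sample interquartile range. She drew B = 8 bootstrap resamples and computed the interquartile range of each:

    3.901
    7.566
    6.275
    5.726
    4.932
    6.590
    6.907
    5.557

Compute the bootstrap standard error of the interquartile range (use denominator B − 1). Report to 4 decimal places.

SE* = 1.1637

Bootstrap SE is the standard deviation of the 8 replicate interquartile ranges.
Mean of replicates: (3.901 + 7.566 + 6.275 + 5.726 + 4.932 + 6.590 + 6.907 + 5.557) / 8 = 47.45400 / 8 = 5.93175
Sum of squared deviations: (−2.03075)² + (+1.63425)² + (+0.34325)² + (−0.20575)² + (−0.99975)² + (+0.65825)² + (+0.97525)² + (−0.37475)² = 9.47922
Variance = 9.47922 / 7 = 1.35417
SE* = √1.35417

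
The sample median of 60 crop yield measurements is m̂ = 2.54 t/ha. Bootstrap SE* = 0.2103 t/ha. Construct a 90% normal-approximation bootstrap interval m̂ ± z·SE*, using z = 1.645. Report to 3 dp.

(2.194, 2.886)

Margin = 1.645 × 0.2103 = 0.3459
Interval: 2.54 ± 0.3459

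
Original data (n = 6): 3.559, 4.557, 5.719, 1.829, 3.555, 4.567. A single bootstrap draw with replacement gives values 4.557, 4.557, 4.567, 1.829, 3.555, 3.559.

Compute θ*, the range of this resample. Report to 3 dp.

Range = 4.567 − 1.829 = 2.738

θ* = 2.738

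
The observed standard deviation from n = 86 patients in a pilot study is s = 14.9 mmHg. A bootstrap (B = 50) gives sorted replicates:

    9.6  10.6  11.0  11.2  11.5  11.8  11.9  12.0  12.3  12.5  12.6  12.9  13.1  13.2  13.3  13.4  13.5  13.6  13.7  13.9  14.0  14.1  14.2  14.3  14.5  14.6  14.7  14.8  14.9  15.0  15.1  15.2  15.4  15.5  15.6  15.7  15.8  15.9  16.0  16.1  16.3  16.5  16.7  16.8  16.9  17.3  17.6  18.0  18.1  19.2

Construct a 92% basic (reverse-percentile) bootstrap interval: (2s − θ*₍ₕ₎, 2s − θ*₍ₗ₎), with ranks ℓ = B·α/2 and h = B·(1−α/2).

(11.8, 19.2)

Percentile endpoints at ranks 2 and 48: θ*₍2₎ = 10.6, θ*₍48₎ = 18.0.
Basic interval reflects these around s:
  lower = 2 × 14.9 − 18.0 = 11.8
  upper = 2 × 14.9 − 10.6 = 19.2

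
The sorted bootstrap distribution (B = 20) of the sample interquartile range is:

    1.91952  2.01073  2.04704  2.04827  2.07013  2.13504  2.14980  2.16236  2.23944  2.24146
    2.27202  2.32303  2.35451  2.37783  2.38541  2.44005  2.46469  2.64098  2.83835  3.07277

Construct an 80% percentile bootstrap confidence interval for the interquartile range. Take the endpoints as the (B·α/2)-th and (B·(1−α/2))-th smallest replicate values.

(2.01073, 2.64098)

α = 0.20; lower rank = 20 × 0.100 = 2; upper rank = 20 × 0.900 = 18.
The 2nd smallest replicate is 2.01073; the 18th is 2.64098.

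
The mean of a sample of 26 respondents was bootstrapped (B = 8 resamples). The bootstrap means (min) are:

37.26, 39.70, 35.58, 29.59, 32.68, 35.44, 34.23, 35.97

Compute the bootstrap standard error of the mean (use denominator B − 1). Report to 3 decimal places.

SE* = 3.021

Bootstrap SE is the standard deviation of the 8 replicate means.
Mean of replicates: (37.26 + 39.70 + 35.58 + 29.59 + 32.68 + 35.44 + 34.23 + 35.97) / 8 = 280.4500 / 8 = 35.0562
Sum of squared deviations: (+2.2037)² + (+4.6438)² + (+0.5237)² + (−5.4662)² + (−2.3762)² + (+0.3837)² + (−0.8263)² + (+0.9138)² = 63.8866
Variance = 63.8866 / 7 = 9.1267
SE* = √9.1267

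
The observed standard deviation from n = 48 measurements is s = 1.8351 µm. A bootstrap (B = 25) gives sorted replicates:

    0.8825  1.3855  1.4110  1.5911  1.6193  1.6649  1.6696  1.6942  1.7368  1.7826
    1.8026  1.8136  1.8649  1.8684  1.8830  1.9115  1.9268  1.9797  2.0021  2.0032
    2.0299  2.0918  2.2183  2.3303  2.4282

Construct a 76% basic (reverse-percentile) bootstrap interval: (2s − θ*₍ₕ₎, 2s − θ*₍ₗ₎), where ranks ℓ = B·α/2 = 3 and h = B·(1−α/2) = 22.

(1.5784, 2.2592)

Percentile endpoints at ranks 3 and 22: θ*₍3₎ = 1.4110, θ*₍22₎ = 2.0918.
Basic interval reflects these around s:
  lower = 2 × 1.8351 − 2.0918 = 1.5784
  upper = 2 × 1.8351 − 1.4110 = 2.2592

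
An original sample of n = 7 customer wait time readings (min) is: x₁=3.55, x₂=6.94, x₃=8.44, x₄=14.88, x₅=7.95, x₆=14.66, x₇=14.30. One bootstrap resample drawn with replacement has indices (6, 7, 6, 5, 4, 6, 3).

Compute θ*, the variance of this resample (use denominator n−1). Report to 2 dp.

Resample values: 14.66, 14.30, 14.66, 7.95, 14.88, 14.66, 8.44.
Mean = 12.7929; sum of squared deviations = 59.4869
s² = 59.4869 / 6 = 9.9145

θ* = 9.91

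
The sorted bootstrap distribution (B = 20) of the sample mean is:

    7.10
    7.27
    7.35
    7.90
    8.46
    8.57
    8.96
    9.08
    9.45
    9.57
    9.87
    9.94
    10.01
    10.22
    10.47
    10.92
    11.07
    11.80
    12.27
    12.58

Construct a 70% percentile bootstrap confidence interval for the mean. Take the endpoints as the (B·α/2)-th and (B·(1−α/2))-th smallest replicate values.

α = 0.30; lower rank = 20 × 0.150 = 3; upper rank = 20 × 0.850 = 17.
The 3rd smallest replicate is 7.35; the 17th is 11.07.

(7.35, 11.07)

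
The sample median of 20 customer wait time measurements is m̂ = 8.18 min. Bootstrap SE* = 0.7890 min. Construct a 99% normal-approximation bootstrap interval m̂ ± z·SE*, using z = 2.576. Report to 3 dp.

Margin = 2.576 × 0.7890 = 2.0325
Interval: 8.18 ± 2.0325

(6.148, 10.212)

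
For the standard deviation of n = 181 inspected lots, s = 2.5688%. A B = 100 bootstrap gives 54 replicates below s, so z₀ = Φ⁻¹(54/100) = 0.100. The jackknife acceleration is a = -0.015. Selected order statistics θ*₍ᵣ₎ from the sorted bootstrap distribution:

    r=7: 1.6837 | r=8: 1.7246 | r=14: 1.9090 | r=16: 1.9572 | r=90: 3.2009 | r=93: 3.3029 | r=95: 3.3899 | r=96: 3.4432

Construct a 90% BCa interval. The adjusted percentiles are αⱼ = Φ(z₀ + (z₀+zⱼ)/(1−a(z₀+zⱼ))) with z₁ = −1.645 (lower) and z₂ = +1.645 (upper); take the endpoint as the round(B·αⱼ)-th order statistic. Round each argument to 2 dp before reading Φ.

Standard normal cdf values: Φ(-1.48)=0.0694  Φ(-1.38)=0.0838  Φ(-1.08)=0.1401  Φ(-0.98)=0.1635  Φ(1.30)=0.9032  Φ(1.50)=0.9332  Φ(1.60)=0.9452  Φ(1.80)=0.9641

Lower: z₀ + z₁ = 0.100 + (-1.645) = -1.545; 1 − a(z₀+z₁) = 1 − (-0.015)(-1.545) = 0.9768; argument = 0.100 + (-1.545)/0.9768 = -1.4817 → -1.48.
α₁ = Φ(-1.48) = 0.0694; rank = round(100 × 0.0694) = 7; θ*₍7₎ = 1.6837.
Upper: z₀ + z₂ = 1.745; 1 − a(z₀+z₂) = 1.0262; argument = 1.8005 → 1.80; α₂ = 0.9641; rank = 96; θ*₍96₎ = 3.4432.

(1.6837, 3.4432)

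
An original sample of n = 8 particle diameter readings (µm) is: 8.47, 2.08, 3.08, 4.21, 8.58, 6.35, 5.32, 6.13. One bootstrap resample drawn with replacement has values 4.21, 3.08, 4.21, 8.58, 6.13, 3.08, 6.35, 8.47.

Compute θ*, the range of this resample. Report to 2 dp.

θ* = 5.50

Range = 8.58 − 3.08 = 5.50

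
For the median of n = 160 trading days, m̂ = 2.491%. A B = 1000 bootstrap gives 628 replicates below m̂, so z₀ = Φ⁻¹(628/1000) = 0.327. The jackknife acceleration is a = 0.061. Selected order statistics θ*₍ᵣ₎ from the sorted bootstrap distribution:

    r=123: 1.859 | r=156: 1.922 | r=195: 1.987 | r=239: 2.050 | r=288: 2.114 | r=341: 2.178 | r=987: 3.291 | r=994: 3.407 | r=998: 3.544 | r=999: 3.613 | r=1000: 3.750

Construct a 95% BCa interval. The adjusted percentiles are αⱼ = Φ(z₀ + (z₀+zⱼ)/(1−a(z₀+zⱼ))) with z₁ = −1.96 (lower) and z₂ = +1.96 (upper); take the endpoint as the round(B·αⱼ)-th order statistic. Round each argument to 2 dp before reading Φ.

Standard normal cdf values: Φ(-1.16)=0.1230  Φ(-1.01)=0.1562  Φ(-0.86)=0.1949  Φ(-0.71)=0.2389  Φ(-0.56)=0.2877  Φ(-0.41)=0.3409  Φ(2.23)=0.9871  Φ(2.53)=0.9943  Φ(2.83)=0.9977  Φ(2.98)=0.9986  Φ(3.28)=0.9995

(1.859, 3.613)

Lower: z₀ + z₁ = 0.327 + (-1.960) = -1.633; 1 − a(z₀+z₁) = 1 − (0.061)(-1.633) = 1.0996; argument = 0.327 + (-1.633)/1.0996 = -1.1581 → -1.16.
α₁ = Φ(-1.16) = 0.1230; rank = round(1000 × 0.1230) = 123; θ*₍123₎ = 1.859.
Upper: z₀ + z₂ = 2.287; 1 − a(z₀+z₂) = 0.8605; argument = 2.9848 → 2.98; α₂ = 0.9986; rank = 999; θ*₍999₎ = 3.613.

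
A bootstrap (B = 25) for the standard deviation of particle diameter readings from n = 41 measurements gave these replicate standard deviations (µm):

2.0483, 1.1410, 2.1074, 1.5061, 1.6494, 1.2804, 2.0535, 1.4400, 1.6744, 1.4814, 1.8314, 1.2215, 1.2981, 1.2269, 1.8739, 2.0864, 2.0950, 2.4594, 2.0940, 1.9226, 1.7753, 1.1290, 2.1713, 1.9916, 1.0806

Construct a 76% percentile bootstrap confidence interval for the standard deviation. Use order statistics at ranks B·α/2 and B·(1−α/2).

(1.1410, 2.0950)

Sorted replicates: 1.0806, 1.1290, 1.1410, 1.2215, 1.2269, 1.2804, 1.2981, 1.4400, 1.4814, 1.5061, 1.6494, 1.6744, 1.7753, 1.8314, 1.8739, 1.9226, 1.9916, 2.0483, 2.0535, 2.0864, 2.0940, 2.0950, 2.1074, 2.1713, 2.4594
α = 0.24; lower rank = 25 × 0.120 = 3; upper rank = 25 × 0.880 = 22.
The 3rd smallest replicate is 1.1410; the 22nd is 2.0950.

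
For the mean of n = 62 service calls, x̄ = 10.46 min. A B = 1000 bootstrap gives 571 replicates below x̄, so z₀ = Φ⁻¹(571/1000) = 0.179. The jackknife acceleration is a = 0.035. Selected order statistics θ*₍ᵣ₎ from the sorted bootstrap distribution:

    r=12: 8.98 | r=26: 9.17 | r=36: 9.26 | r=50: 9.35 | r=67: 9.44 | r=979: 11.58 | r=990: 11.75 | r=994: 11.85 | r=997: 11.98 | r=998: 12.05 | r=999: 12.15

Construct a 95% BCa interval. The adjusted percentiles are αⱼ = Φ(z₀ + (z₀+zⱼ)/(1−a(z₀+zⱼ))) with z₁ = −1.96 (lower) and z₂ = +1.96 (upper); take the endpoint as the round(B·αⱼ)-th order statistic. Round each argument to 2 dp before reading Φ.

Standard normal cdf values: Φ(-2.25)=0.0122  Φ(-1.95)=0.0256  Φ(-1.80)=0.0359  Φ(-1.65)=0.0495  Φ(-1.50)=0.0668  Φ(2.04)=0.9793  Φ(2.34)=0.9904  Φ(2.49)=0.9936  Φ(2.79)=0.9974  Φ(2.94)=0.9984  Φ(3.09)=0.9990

(9.44, 11.85)

Lower: z₀ + z₁ = 0.179 + (-1.960) = -1.781; 1 − a(z₀+z₁) = 1 − (0.035)(-1.781) = 1.0623; argument = 0.179 + (-1.781)/1.0623 = -1.4975 → -1.50.
α₁ = Φ(-1.50) = 0.0668; rank = round(1000 × 0.0668) = 67; θ*₍67₎ = 9.44.
Upper: z₀ + z₂ = 2.139; 1 − a(z₀+z₂) = 0.9251; argument = 2.4911 → 2.49; α₂ = 0.9936; rank = 994; θ*₍994₎ = 11.85.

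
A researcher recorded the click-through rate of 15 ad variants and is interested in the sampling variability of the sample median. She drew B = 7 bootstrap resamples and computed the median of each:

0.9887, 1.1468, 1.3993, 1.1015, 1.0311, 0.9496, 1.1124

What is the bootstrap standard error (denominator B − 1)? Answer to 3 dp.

SE* = 0.148

Bootstrap SE is the standard deviation of the 7 replicate medians.
Mean of replicates: (0.9887 + 1.1468 + 1.3993 + 1.1015 + 1.0311 + 0.9496 + 1.1124) / 7 = 7.72940 / 7 = 1.10420
Sum of squared deviations: (−0.11550)² + (+0.04260)² + (+0.29510)² + (−0.00270)² + (−0.07310)² + (−0.15460)² + (+0.00820)² = 0.13156
Variance = 0.13156 / 6 = 0.02193
SE* = √0.02193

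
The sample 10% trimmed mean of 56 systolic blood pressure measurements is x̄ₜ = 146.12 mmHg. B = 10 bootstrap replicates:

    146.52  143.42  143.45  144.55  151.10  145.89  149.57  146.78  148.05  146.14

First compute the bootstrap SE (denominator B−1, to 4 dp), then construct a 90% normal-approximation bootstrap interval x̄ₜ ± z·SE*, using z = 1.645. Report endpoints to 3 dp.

Mean of replicates = 146.5470; sum of squared deviations = 56.1372; SE* = √(56.1372/9) = 2.4975
Margin = 1.645 × 2.4975 = 4.1084
Interval: 146.12 ± 4.1084

(142.012, 150.228)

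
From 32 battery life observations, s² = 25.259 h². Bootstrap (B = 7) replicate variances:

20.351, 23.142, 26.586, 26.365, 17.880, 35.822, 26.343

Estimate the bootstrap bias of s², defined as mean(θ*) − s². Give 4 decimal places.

bias = −0.0463

mean(θ*) = (20.351 + 23.142 + 26.586 + 26.365 + 17.880 + 35.822 + 26.343) / 7 = 25.21271
bias = 25.21271 − 25.259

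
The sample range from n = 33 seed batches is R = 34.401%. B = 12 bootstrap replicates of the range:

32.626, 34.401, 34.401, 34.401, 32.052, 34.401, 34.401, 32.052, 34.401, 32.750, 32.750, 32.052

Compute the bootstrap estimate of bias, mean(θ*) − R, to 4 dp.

mean(θ*) = (32.626 + 34.401 + 34.401 + 34.401 + 32.052 + 34.401 + 34.401 + 32.052 + 34.401 + 32.750 + 32.750 + 32.052) / 12 = 33.39067
bias = 33.39067 − 34.401

bias = −1.0103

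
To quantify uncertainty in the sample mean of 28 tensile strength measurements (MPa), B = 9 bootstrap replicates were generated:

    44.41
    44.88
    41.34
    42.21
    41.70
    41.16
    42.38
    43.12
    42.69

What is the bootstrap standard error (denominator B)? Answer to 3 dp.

Bootstrap SE is the standard deviation of the 9 replicate means.
Mean of replicates: (44.41 + 44.88 + 41.34 + 42.21 + 41.70 + 41.16 + 42.38 + 43.12 + 42.69) / 9 = 383.8900 / 9 = 42.6544
Sum of squared deviations: (+1.7556)² + (+2.2256)² + (−1.3144)² + (−0.4444)² + (−0.9544)² + (−1.4944)² + (−0.2744)² + (+0.4656)² + (+0.0356)² = 13.3980
Variance = 13.3980 / 9 = 1.4887
SE* = √1.4887

SE* = 1.220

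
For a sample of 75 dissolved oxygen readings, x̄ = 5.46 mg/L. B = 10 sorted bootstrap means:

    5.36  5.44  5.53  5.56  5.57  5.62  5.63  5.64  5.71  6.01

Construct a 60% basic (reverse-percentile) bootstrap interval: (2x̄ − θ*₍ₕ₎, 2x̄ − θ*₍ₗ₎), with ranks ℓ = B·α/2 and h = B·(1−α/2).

(5.28, 5.48)

Percentile endpoints at ranks 2 and 8: θ*₍2₎ = 5.44, θ*₍8₎ = 5.64.
Basic interval reflects these around x̄:
  lower = 2 × 5.46 − 5.64 = 5.28
  upper = 2 × 5.46 − 5.44 = 5.48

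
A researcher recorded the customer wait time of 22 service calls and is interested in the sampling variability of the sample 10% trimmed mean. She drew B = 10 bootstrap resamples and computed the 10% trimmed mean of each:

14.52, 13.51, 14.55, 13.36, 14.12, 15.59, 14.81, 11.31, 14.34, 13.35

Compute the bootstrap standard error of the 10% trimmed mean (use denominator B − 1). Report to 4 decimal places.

SE* = 1.1627

Bootstrap SE is the standard deviation of the 10 replicate 10% trimmed means.
Mean of replicates: (14.52 + 13.51 + 14.55 + 13.36 + 14.12 + 15.59 + 14.81 + 11.31 + 14.34 + 13.35) / 10 = 139.46000 / 10 = 13.94600
Sum of squared deviations: (+0.57400)² + (−0.43600)² + (+0.60400)² + (−0.58600)² + (+0.17400)² + (+1.64400)² + (+0.86400)² + (−2.63600)² + (+0.39400)² + (−0.59600)² = 12.16624
Variance = 12.16624 / 9 = 1.35180
SE* = √1.35180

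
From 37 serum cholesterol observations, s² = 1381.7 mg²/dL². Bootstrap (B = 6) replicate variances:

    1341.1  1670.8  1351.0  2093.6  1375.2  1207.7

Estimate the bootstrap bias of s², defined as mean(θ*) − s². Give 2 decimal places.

mean(θ*) = (1341.1 + 1670.8 + 1351.0 + 2093.6 + 1375.2 + 1207.7) / 6 = 1506.567
bias = 1506.567 − 1381.7

bias = +124.87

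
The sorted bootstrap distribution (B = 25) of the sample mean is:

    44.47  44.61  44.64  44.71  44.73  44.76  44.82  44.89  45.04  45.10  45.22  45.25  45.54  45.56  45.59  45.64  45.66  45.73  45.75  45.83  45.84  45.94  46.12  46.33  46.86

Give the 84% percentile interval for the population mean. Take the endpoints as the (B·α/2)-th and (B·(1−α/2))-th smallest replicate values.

(44.61, 46.12)

α = 0.16; lower rank = 25 × 0.080 = 2; upper rank = 25 × 0.920 = 23.
The 2nd smallest replicate is 44.61; the 23rd is 46.12.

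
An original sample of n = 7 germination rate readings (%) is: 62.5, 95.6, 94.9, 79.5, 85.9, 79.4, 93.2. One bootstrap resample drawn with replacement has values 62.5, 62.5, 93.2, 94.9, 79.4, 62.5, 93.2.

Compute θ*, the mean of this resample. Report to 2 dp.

Mean = (62.5 + 62.5 + 93.2 + 94.9 + 79.4 + 62.5 + 93.2) / 7 = 548.20 / 7 = 78.31

θ* = 78.31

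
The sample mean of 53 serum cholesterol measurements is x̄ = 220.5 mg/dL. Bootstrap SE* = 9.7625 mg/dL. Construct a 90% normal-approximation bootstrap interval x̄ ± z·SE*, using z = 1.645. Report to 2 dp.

(204.44, 236.56)

Margin = 1.645 × 9.7625 = 16.059
Interval: 220.5 ± 16.059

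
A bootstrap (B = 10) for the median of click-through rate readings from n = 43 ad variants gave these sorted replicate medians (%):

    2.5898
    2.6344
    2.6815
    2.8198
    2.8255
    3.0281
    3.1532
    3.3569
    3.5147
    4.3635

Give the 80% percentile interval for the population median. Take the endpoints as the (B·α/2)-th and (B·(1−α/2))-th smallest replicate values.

(2.5898, 3.5147)

α = 0.20; lower rank = 10 × 0.100 = 1; upper rank = 10 × 0.900 = 9.
The 1st smallest replicate is 2.5898; the 9th is 3.5147.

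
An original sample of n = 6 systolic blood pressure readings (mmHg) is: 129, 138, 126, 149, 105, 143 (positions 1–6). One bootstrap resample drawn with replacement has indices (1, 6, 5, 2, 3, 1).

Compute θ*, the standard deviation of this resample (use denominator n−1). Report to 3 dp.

θ* = 13.110

Resample values: 129, 143, 105, 138, 126, 129.
Mean = 128.3333; sum of squared deviations = 859.3333
s² = 859.3333 / 5 = 171.8667
s = √171.8667 = 13.110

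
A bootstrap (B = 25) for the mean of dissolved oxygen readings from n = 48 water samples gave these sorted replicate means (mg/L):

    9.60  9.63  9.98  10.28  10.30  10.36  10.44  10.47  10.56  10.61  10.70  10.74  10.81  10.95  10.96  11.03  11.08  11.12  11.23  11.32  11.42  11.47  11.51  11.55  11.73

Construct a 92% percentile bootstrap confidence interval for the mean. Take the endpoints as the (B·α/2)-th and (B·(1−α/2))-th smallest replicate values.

(9.60, 11.55)

α = 0.08; lower rank = 25 × 0.040 = 1; upper rank = 25 × 0.960 = 24.
The 1st smallest replicate is 9.60; the 24th is 11.55.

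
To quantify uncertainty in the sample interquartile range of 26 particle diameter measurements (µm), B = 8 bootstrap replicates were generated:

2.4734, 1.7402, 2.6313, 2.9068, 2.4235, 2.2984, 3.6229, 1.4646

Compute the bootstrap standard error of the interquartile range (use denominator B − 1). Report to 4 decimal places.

SE* = 0.6672

Bootstrap SE is the standard deviation of the 8 replicate interquartile ranges.
Mean of replicates: (2.4734 + 1.7402 + 2.6313 + 2.9068 + 2.4235 + 2.2984 + 3.6229 + 1.4646) / 8 = 19.56110 / 8 = 2.44514
Sum of squared deviations: (+0.02826)² + (−0.70494)² + (+0.18616)² + (+0.46166)² + (−0.02164)² + (−0.14674)² + (+1.17776)² + (−0.98054)² = 3.11610
Variance = 3.11610 / 7 = 0.44516
SE* = √0.44516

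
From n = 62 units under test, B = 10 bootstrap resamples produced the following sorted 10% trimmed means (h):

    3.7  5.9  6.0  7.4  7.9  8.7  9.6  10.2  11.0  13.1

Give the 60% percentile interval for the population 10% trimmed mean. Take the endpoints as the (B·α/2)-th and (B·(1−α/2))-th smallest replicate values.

(5.9, 10.2)

α = 0.40; lower rank = 10 × 0.200 = 2; upper rank = 10 × 0.800 = 8.
The 2nd smallest replicate is 5.9; the 8th is 10.2.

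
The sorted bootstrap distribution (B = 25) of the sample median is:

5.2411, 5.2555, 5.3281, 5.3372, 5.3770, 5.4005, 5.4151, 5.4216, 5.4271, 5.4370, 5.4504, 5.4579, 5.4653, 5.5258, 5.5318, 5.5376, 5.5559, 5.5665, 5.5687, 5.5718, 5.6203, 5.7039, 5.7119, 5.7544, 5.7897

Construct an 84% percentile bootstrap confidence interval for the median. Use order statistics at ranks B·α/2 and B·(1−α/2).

α = 0.16; lower rank = 25 × 0.080 = 2; upper rank = 25 × 0.920 = 23.
The 2nd smallest replicate is 5.2555; the 23rd is 5.7119.

(5.2555, 5.7119)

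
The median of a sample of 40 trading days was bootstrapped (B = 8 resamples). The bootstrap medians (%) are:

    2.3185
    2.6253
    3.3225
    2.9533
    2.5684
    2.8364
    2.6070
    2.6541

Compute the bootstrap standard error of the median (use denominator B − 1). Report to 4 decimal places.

SE* = 0.3022

Bootstrap SE is the standard deviation of the 8 replicate medians.
Mean of replicates: (2.3185 + 2.6253 + 3.3225 + 2.9533 + 2.5684 + 2.8364 + 2.6070 + 2.6541) / 8 = 21.88550 / 8 = 2.73569
Sum of squared deviations: (−0.41719)² + (−0.11039)² + (+0.58681)² + (+0.21761)² + (−0.16729)² + (+0.10071)² + (−0.12869)² + (−0.08159)² = 0.63928
Variance = 0.63928 / 7 = 0.09133
SE* = √0.09133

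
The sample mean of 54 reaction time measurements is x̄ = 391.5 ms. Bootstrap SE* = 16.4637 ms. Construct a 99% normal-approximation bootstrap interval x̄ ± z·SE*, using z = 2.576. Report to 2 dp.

(349.09, 433.91)

Margin = 2.576 × 16.4637 = 42.410
Interval: 391.5 ± 42.410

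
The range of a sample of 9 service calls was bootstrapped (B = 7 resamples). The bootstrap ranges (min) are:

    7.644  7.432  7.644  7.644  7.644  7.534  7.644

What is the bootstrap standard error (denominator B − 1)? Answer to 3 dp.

Bootstrap SE is the standard deviation of the 7 replicate ranges.
Mean of replicates: (7.644 + 7.432 + 7.644 + 7.644 + 7.644 + 7.534 + 7.644) / 7 = 53.1860 / 7 = 7.5980
Sum of squared deviations: (+0.0460)² + (−0.1660)² + (+0.0460)² + (+0.0460)² + (+0.0460)² + (−0.0640)² + (+0.0460)² = 0.0422
Variance = 0.0422 / 6 = 0.0070
SE* = √0.0070

SE* = 0.084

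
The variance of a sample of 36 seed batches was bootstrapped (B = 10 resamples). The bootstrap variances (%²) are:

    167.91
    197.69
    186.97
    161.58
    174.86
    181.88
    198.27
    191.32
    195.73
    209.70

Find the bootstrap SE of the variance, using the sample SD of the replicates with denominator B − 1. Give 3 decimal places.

SE* = 15.033

Bootstrap SE is the standard deviation of the 10 replicate variances.
Mean of replicates: (167.91 + 197.69 + 186.97 + 161.58 + 174.86 + 181.88 + 198.27 + 191.32 + 195.73 + 209.70) / 10 = 1865.9100 / 10 = 186.5910
Sum of squared deviations: (−18.6810)² + (+11.0990)² + (+0.3790)² + (−25.0110)² + (−11.7310)² + (−4.7110)² + (+11.6790)² + (+4.7290)² + (+9.1390)² + (+23.1090)² = 2033.9809
Variance = 2033.9809 / 9 = 225.9979
SE* = √225.9979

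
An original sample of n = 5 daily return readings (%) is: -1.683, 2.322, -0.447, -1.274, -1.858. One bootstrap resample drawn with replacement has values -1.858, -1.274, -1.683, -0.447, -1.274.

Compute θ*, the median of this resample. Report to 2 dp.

θ* = -1.27

Sorted: -1.858, -1.683, -1.274, -1.274, -0.447
Median = middle value = -1.27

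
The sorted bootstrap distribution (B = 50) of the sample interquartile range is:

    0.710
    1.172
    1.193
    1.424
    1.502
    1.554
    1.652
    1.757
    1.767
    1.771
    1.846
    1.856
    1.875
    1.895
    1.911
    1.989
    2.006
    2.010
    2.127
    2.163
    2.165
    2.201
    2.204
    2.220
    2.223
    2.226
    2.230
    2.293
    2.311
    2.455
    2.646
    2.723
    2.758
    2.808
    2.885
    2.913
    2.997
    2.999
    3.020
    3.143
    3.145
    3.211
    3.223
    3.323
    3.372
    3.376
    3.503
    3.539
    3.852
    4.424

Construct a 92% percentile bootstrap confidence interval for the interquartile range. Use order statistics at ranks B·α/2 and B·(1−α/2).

α = 0.08; lower rank = 50 × 0.040 = 2; upper rank = 50 × 0.960 = 48.
The 2nd smallest replicate is 1.172; the 48th is 3.539.

(1.172, 3.539)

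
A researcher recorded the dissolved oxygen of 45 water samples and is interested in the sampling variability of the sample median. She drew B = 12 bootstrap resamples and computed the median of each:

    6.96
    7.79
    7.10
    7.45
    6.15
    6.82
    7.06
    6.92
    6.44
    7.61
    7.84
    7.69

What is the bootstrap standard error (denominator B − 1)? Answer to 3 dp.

Bootstrap SE is the standard deviation of the 12 replicate medians.
Mean of replicates: (6.96 + 7.79 + 7.10 + 7.45 + 6.15 + 6.82 + 7.06 + 6.92 + 6.44 + 7.61 + 7.84 + 7.69) / 12 = 85.8300 / 12 = 7.1525
Sum of squared deviations: (−0.1925)² + (+0.6375)² + (−0.0525)² + (+0.2975)² + (−1.0025)² + (−0.3325)² + (−0.0925)² + (−0.2325)² + (−0.7125)² + (+0.4575)² + (+0.6875)² + (+0.5375)² = 3.1914
Variance = 3.1914 / 11 = 0.2901
SE* = √0.2901

SE* = 0.539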